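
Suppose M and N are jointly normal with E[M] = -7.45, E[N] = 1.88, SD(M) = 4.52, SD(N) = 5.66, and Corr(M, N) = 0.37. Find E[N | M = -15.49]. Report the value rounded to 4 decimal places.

For a bivariate normal, E[N | M=x] = μ_N + ρ·(σ_N/σ_M)·(x − μ_M).
E[N | M=-15.49] = 1.88 + (0.37)·(5.66/4.52)·(-15.49 − (-7.45)) = 1.88 + (0.46332)·(-8.04) = -1.8451.

-1.8451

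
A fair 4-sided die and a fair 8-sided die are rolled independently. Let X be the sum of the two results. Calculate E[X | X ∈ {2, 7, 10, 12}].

P(X ∈ {2, 7, 10, 12}) = 9/32.
Σ over the event: 2·1/32 + 7·1/8 + 10·3/32 + 12·1/32 = 9/4.
E[X | X ∈ {2, 7, 10, 12}] = (9/4) / (9/32) = 8.

8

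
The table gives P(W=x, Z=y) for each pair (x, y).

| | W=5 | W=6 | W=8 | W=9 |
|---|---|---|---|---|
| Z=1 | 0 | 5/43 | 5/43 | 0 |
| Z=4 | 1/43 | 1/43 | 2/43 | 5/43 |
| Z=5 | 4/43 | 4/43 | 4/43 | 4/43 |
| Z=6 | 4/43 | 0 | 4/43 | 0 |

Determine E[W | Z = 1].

7

P(Z = 1) = 10/43.
Σ W·P over the event = 6·(5/43) + 8·(5/43) = 70/43.
E[W | Z = 1] = (70/43) / (10/43) = 7.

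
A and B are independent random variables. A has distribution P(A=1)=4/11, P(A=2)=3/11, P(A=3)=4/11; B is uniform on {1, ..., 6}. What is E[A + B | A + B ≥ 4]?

P(A + B ≥ 4) = 5/6.
Summing (A+B)·P(x,y) over outcomes with A + B ≥ 4 gives 167/33.
E[A + B | A + B ≥ 4] = (167/33) / (5/6) = 334/55.

334/55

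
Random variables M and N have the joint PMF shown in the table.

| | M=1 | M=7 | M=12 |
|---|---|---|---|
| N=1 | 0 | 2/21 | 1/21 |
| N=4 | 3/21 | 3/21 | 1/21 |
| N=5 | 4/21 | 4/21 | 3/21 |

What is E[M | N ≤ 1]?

26/3

P(N ≤ 1) = 1/7.
Σ M·P over the event = 7·(2/21) + 12·(1/21) = 26/21.
E[M | N ≤ 1] = (26/21) / (1/7) = 26/3.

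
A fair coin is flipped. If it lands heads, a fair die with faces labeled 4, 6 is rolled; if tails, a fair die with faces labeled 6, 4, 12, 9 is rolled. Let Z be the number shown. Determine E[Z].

51/8

E[Z | heads] = (4+6)/2 = 5.
E[Z | tails] = (6+4+12+9)/4 = 31/4.
By the law of total expectation,
E[Z] = (1/2)·(5) + (1/2)·(31/4) = 51/8.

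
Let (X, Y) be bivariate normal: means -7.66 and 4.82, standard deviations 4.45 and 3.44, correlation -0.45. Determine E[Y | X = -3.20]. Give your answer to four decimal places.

3.2685

The regression of Y on X has slope ρ·σ_Y/σ_X and passes through (μ_X, μ_Y).
E[Y | X=-3.20] = 4.82 + (-0.45)·(3.44/4.45)·(-3.20 − (-7.66)) = 4.82 + (-0.34787)·(4.46) = 3.2685.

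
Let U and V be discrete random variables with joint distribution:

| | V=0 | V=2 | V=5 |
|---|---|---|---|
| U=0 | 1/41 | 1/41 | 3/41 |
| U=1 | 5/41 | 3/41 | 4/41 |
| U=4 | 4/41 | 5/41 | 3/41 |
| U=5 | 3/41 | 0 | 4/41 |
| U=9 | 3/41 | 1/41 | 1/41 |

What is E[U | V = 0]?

P(V = 0) = 16/41.
Σ U·P over the event = 0·(1/41) + 1·(5/41) + 4·(4/41) + 5·(3/41) + 9·(3/41) = 63/41.
E[U | V = 0] = (63/41) / (16/41) = 63/16.

63/16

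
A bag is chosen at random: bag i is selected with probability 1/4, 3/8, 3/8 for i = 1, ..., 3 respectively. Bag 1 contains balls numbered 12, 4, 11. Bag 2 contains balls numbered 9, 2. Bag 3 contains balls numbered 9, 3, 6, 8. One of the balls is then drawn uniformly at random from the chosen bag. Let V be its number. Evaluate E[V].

27/4

E[V | bag 1] = (12+4+11)/3 = 9.
E[V | bag 2] = (9+2)/2 = 11/2.
E[V | bag 3] = (9+3+6+8)/4 = 13/2.
By the law of total expectation,
E[V] = (1/4)·(9) + (3/8)·(11/2) + (3/8)·(13/2) = 27/4.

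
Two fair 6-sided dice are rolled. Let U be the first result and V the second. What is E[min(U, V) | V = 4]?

Outcomes with V = 4: (1,4), (2,4), (3,4), (4,4), (5,4), (6,4), each with probability 1/36.
E[min(U, V) | V = 4] = (1 + 2 + 3 + 4 + 4 + 4) / 6 = 3.

3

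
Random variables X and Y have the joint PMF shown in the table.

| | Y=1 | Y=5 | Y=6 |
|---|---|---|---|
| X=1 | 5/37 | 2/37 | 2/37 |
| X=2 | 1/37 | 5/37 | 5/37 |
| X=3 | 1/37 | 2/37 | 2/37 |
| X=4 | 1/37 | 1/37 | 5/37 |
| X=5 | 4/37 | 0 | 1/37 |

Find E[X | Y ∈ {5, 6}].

P(Y ∈ {5, 6}) = 25/37.
Summing X·P(X=x,Y=y) over the conditioning event gives 65/37.
E[X | Y ∈ {5, 6}] = (65/37) / (25/37) = 13/5.

13/5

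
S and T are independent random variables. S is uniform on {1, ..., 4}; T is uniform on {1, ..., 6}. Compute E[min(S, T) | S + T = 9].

P(S + T = 9) = 1/12.
Summing min(S,T)·P(x,y) over outcomes with S + T = 9 gives 7/24.
E[min(S, T) | S + T = 9] = (7/24) / (1/12) = 7/2.

7/2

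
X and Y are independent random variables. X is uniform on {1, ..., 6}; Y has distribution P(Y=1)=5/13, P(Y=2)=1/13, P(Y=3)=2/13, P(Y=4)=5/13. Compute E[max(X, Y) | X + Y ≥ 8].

103/20

P(X + Y ≥ 8) = 10/39.
Summing max(X,Y)·P(x,y) over outcomes with X + Y ≥ 8 gives 103/78.
E[max(X, Y) | X + Y ≥ 8] = (103/78) / (10/39) = 103/20.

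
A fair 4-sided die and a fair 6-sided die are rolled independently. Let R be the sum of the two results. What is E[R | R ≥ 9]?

28/3

P(R ≥ 9) = 1/8.
Σ over the event: 9·1/12 + 10·1/24 = 7/6.
E[R | R ≥ 9] = (7/6) / (1/8) = 28/3.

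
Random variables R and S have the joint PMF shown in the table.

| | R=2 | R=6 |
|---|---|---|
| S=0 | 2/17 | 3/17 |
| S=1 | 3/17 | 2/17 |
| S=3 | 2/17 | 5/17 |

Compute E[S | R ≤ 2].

9/7

P(R ≤ 2) = 7/17.
Σ S·P over the event = 0·(2/17) + 1·(3/17) + 3·(2/17) = 9/17.
E[S | R ≤ 2] = (9/17) / (7/17) = 9/7.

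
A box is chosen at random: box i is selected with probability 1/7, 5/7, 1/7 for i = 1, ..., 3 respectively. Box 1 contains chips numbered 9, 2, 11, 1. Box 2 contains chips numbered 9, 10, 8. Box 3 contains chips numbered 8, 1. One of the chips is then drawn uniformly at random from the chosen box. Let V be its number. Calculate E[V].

E[V | box 1] = (9+2+11+1)/4 = 23/4.
E[V | box 2] = (9+10+8)/3 = 9.
E[V | box 3] = (8+1)/2 = 9/2.
E[V] = (1/7)·(23/4) + (5/7)·(9) + (1/7)·(9/2) = 221/28.

221/28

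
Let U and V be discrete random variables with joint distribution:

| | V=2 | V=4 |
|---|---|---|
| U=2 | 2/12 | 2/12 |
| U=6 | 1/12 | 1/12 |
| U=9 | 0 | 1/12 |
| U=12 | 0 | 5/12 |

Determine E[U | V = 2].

P(V = 2) = 1/4.
Σ U·P over the event = 2·(2/12) + 6·(1/12) = 5/6.
E[U | V = 2] = (5/6) / (1/4) = 10/3.

10/3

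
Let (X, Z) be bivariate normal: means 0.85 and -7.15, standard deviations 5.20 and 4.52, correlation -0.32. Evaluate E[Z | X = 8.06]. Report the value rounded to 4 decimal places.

E[Z | X=x] = μ_Z + ρ(σ_Z/σ_X)(x − μ_X) for jointly normal variables.
E[Z | X=8.06] = -7.15 + (-0.32)·(4.52/5.20)·(8.06 − (0.85)) = -7.15 + (-0.27815)·(7.21) = -9.1555.

-9.1555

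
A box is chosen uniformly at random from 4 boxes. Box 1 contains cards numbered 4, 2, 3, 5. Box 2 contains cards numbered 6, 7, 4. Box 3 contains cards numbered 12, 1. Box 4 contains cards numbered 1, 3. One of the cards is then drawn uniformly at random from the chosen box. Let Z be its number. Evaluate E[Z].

E[Z | box 1] = (4+2+3+5)/4 = 7/2.
E[Z | box 2] = (6+7+4)/3 = 17/3.
E[Z | box 3] = (12+1)/2 = 13/2.
E[Z | box 4] = (1+3)/2 = 2.
E[Z] = (1/4)·(7/2) + (1/4)·(17/3) + (1/4)·(13/2) + (1/4)·(2) = 53/12.

53/12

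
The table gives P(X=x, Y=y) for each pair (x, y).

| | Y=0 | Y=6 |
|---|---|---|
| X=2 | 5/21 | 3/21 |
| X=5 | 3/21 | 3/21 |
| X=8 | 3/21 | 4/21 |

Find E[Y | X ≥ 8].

24/7

P(X ≥ 8) = 1/3.
Σ Y·P over the event = 0·(3/21) + 6·(4/21) = 8/7.
E[Y | X ≥ 8] = (8/7) / (1/3) = 24/7.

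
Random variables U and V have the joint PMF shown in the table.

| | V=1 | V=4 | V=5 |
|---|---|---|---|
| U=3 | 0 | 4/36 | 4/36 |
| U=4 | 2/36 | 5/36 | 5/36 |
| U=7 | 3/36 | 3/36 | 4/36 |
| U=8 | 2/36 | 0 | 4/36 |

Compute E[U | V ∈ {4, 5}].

5

P(V ∈ {4, 5}) = 29/36.
Σ U·P over the event = 3·(4/36) + 3·(4/36) + 4·(5/36) + 4·(5/36) + 7·(3/36) + 7·(4/36) + 8·(4/36) = 145/36.
E[U | V ∈ {4, 5}] = (145/36) / (29/36) = 5.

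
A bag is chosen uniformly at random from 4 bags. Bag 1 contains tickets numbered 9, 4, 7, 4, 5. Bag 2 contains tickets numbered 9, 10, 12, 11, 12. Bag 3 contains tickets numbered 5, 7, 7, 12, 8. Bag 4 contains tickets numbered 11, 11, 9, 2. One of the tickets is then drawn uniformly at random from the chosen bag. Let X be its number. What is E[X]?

E[X | bag 1] = (9+4+7+4+5)/5 = 29/5.
E[X | bag 2] = (9+10+12+11+12)/5 = 54/5.
E[X | bag 3] = (5+7+7+12+8)/5 = 39/5.
E[X | bag 4] = (11+11+9+2)/4 = 33/4.
E[X] = (1/4)·(29/5) + (1/4)·(54/5) + (1/4)·(39/5) + (1/4)·(33/4) = 653/80.

653/80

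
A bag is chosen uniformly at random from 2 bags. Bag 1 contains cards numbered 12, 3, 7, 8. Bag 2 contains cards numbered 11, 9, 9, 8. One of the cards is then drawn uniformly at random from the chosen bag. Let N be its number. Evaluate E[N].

E[N | bag 1] = (12+3+7+8)/4 = 15/2.
E[N | bag 2] = (11+9+9+8)/4 = 37/4.
E[N] = (1/2)·(15/2) + (1/2)·(37/4) = 67/8.

67/8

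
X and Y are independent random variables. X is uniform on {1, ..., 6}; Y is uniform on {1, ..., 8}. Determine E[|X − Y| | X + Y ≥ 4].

116/45

P(X + Y ≥ 4) = 15/16.
Summing |X−Y|·P(x,y) over outcomes with X + Y ≥ 4 gives 29/12.
E[|X − Y| | X + Y ≥ 4] = (29/12) / (15/16) = 116/45.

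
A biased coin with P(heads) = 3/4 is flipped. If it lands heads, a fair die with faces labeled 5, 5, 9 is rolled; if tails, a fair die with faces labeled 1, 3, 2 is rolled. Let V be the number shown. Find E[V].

21/4

E[V | heads] = (5+5+9)/3 = 19/3.
E[V | tails] = (1+3+2)/3 = 2.
By the law of total expectation,
E[V] = (3/4)·(19/3) + (1/4)·(2) = 21/4.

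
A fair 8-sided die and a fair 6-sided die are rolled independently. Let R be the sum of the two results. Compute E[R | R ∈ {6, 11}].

P(R ∈ {6, 11}) = 3/16.
Σ over the event: 6·5/48 + 11·1/12 = 37/24.
E[R | R ∈ {6, 11}] = (37/24) / (3/16) = 74/9.

74/9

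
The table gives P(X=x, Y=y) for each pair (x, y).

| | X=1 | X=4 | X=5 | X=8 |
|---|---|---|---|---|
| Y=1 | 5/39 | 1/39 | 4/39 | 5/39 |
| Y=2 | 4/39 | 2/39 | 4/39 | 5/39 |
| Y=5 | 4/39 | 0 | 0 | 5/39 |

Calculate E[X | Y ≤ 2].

P(Y ≤ 2) = 10/13.
Σ X·P over the event = 1·(5/39) + 1·(4/39) + 4·(1/39) + 4·(2/39) + 5·(4/39) + 5·(4/39) + 8·(5/39) + 8·(5/39) = 47/13.
E[X | Y ≤ 2] = (47/13) / (10/13) = 47/10.

47/10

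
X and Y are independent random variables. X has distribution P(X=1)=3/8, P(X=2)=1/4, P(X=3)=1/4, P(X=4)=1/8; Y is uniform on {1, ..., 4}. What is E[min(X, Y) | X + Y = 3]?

1

P(X + Y = 3) = 5/32.
Summing min(X,Y)·P(x,y) over outcomes with X + Y = 3 gives 5/32.
E[min(X, Y) | X + Y = 3] = (5/32) / (5/32) = 1.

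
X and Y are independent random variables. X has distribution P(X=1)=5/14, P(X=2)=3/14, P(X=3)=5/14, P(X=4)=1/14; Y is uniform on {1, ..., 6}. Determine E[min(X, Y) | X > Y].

P(X > Y) = 4/21.
Summing min(X,Y)·P(x,y) over outcomes with X > Y gives 2/7.
E[min(X, Y) | X > Y] = (2/7) / (4/21) = 3/2.

3/2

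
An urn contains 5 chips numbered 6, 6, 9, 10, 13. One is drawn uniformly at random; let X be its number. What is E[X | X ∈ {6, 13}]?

25/3

P(X ∈ {6, 13}) = 3/5.
Σ over the event: 6·2/5 + 13·1/5 = 5.
E[X | X ∈ {6, 13}] = (5) / (3/5) = 25/3.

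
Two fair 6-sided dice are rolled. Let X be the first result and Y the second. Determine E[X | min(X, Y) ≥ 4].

5

Outcomes with min(X, Y) ≥ 4: (4,4), (4,5), (4,6), (5,4), (5,5), (5,6), (6,4), (6,5), (6,6), each with probability 1/36.
E[X | min(X, Y) ≥ 4] = (4 + 4 + 4 + 5 + 5 + 5 + 6 + 6 + 6) / 9 = 5.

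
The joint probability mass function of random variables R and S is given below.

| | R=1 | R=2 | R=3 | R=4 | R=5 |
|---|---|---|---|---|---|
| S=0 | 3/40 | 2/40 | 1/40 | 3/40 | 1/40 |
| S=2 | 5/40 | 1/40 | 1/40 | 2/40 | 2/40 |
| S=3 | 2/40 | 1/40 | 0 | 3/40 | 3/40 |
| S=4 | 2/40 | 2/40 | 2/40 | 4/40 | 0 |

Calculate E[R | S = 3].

P(S = 3) = 9/40.
Σ R·P over the event = 1·(2/40) + 2·(1/40) + 4·(3/40) + 5·(3/40) = 31/40.
E[R | S = 3] = (31/40) / (9/40) = 31/9.

31/9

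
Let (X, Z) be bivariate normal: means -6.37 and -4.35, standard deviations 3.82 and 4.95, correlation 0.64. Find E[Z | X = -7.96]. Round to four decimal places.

For a bivariate normal, E[Z | X=x] = μ_Z + ρ·(σ_Z/σ_X)·(x − μ_X).
E[Z | X=-7.96] = -4.35 + (0.64)·(4.95/3.82)·(-7.96 − (-6.37)) = -4.35 + (0.82932)·(-1.59) = -5.6686.

-5.6686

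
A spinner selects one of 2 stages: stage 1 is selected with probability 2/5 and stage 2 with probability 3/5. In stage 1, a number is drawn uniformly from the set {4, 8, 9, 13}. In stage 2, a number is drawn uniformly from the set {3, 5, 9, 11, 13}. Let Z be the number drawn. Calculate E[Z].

208/25

E[Z | stage 1] = (4+8+9+13)/4 = 17/2.
E[Z | stage 2] = (3+5+9+11+13)/5 = 41/5.
By the law of total expectation,
E[Z] = (2/5)·(17/2) + (3/5)·(41/5) = 208/25.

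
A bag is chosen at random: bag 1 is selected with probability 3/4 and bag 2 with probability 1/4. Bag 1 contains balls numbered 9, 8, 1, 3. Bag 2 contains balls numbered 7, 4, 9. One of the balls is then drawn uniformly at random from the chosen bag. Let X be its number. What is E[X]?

E[X | bag 1] = (9+8+1+3)/4 = 21/4.
E[X | bag 2] = (7+4+9)/3 = 20/3.
By the law of total expectation,
E[X] = (3/4)·(21/4) + (1/4)·(20/3) = 269/48.

269/48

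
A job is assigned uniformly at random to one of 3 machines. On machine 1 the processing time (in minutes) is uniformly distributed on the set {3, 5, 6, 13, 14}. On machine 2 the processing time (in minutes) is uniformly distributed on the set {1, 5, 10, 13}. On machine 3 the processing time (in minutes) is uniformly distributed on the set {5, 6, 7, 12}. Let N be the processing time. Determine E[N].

153/20

E[N | machine 1] = (3+5+6+13+14)/5 = 41/5.
E[N | machine 2] = (1+5+10+13)/4 = 29/4.
E[N | machine 3] = (5+6+7+12)/4 = 15/2.
By the law of total expectation,
E[N] = (1/3)·(41/5) + (1/3)·(29/4) + (1/3)·(15/2) = 153/20.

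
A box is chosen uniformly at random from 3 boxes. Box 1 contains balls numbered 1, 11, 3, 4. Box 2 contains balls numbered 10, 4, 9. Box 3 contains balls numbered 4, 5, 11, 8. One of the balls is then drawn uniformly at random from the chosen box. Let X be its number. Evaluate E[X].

E[X | box 1] = (1+11+3+4)/4 = 19/4.
E[X | box 2] = (10+4+9)/3 = 23/3.
E[X | box 3] = (4+5+11+8)/4 = 7.
By the law of total expectation,
E[X] = (1/3)·(19/4) + (1/3)·(23/3) + (1/3)·(7) = 233/36.

233/36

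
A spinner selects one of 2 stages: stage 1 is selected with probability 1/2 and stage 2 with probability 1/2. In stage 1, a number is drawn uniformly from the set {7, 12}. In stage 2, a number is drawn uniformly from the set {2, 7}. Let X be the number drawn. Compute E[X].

7

E[X | stage 1] = (7+12)/2 = 19/2.
E[X | stage 2] = (2+7)/2 = 9/2.
By the law of total expectation,
E[X] = (1/2)·(19/2) + (1/2)·(9/2) = 7.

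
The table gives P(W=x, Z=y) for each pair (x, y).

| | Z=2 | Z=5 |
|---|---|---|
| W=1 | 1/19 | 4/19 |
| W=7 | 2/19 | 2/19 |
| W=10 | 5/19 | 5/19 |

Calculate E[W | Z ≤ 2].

P(Z ≤ 2) = 8/19.
Σ W·P over the event = 1·(1/19) + 7·(2/19) + 10·(5/19) = 65/19.
E[W | Z ≤ 2] = (65/19) / (8/19) = 65/8.

65/8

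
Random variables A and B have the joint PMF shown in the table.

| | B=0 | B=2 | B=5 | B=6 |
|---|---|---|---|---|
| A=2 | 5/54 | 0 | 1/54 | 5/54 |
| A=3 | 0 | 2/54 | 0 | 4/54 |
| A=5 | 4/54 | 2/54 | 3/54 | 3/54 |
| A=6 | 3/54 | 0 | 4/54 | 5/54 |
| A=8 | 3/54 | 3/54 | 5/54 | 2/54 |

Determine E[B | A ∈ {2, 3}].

P(A ∈ {2, 3}) = 17/54.
Σ B·P over the event = 0·(5/54) + 5·(1/54) + 6·(5/54) + 2·(2/54) + 6·(4/54) = 7/6.
E[B | A ∈ {2, 3}] = (7/6) / (17/54) = 63/17.

63/17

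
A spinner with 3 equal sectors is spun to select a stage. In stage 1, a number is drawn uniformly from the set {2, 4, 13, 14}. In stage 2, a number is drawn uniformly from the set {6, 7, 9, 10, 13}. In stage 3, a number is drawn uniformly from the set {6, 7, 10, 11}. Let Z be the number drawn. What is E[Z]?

E[Z | stage 1] = (2+4+13+14)/4 = 33/4.
E[Z | stage 2] = (6+7+9+10+13)/5 = 9.
E[Z | stage 3] = (6+7+10+11)/4 = 17/2.
By the law of total expectation,
E[Z] = (1/3)·(33/4) + (1/3)·(9) + (1/3)·(17/2) = 103/12.

103/12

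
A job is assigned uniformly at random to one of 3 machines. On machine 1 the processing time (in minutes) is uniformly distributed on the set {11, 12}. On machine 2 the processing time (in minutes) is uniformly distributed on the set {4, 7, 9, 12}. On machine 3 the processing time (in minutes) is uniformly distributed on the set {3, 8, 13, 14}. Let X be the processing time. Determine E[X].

E[X | machine 1] = (11+12)/2 = 23/2.
E[X | machine 2] = (4+7+9+12)/4 = 8.
E[X | machine 3] = (3+8+13+14)/4 = 19/2.
E[X] = (1/3)·(23/2) + (1/3)·(8) + (1/3)·(19/2) = 29/3.

29/3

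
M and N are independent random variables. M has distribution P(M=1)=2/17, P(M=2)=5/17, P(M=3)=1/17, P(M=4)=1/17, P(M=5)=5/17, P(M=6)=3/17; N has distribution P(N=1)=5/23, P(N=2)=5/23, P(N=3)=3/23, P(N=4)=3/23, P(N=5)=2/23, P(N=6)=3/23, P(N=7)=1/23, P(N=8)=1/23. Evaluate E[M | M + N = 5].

71/31

P(M + N = 5) = 31/391.
Summing M·P(x,y) over outcomes with M + N = 5 gives 71/391.
E[M | M + N = 5] = (71/391) / (31/391) = 71/31.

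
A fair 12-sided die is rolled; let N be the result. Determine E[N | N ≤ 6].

Given N ≤ 6, N is equally likely to be any of {1, 2, 3, 4, 5, 6}.
E[N | N ≤ 6] = (1 + 2 + 3 + 4 + 5 + 6) / 6 = 7/2.

7/2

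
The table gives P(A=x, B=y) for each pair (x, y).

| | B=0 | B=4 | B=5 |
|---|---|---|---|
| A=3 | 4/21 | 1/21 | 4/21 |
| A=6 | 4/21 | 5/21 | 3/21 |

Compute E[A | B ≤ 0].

P(B ≤ 0) = 8/21.
Σ A·P over the event = 3·(4/21) + 6·(4/21) = 12/7.
E[A | B ≤ 0] = (12/7) / (8/21) = 9/2.

9/2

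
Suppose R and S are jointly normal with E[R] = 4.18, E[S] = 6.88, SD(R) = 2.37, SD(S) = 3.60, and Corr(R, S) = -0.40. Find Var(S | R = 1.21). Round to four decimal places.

The conditional variance in a bivariate normal is σ_S²(1 − ρ²), independent of x.
Var(S | R=1.21) = (3.60)²·(1 − (-0.40)²) = 12.96·0.84 = 10.8864.

10.8864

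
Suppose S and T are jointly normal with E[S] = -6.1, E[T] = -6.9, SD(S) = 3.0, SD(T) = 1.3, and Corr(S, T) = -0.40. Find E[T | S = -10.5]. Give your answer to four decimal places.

-6.1373

E[T | S=x] = μ_T + ρ(σ_T/σ_S)(x − μ_S) for jointly normal variables.
E[T | S=-10.5] = -6.9 + (-0.40)·(1.3/3.0)·(-10.5 − (-6.1)) = -6.9 + (-0.17333)·(-4.4) = -6.1373.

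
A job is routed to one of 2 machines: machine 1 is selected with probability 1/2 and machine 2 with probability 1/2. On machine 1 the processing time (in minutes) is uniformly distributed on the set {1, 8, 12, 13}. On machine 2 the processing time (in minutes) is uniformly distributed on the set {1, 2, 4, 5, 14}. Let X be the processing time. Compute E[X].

E[X | machine 1] = (1+8+12+13)/4 = 17/2.
E[X | machine 2] = (1+2+4+5+14)/5 = 26/5.
By the law of total expectation,
E[X] = (1/2)·(17/2) + (1/2)·(26/5) = 137/20.

137/20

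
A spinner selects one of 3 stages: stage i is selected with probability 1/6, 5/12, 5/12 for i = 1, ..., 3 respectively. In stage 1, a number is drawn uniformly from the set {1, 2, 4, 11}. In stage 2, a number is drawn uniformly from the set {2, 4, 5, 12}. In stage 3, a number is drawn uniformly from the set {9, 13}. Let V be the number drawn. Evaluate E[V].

E[V | stage 1] = (1+2+4+11)/4 = 9/2.
E[V | stage 2] = (2+4+5+12)/4 = 23/4.
E[V | stage 3] = (9+13)/2 = 11.
E[V] = (1/6)·(9/2) + (5/12)·(23/4) + (5/12)·(11) = 371/48.

371/48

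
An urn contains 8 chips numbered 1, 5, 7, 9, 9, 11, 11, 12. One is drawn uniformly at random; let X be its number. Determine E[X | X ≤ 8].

P(X ≤ 8) = 3/8.
Σ over the event: 1·1/8 + 5·1/8 + 7·1/8 = 13/8.
E[X | X ≤ 8] = (13/8) / (3/8) = 13/3.

13/3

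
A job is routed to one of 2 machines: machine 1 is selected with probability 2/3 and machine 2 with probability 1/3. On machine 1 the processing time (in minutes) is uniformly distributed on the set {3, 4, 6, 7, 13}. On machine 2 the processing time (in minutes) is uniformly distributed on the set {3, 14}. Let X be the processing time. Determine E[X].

E[X | machine 1] = (3+4+6+7+13)/5 = 33/5.
E[X | machine 2] = (3+14)/2 = 17/2.
E[X] = (2/3)·(33/5) + (1/3)·(17/2) = 217/30.

217/30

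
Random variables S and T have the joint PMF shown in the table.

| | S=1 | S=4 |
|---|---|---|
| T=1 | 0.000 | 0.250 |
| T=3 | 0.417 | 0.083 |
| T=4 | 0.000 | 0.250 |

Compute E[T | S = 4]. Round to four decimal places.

2.5712

P(S = 4) = 0.583.
Σ T·P over the event = 1·(0.250) + 3·(0.083) + 4·(0.250) = 1.499.
E[T | S = 4] = (1.499) / (0.583) = 2.5712.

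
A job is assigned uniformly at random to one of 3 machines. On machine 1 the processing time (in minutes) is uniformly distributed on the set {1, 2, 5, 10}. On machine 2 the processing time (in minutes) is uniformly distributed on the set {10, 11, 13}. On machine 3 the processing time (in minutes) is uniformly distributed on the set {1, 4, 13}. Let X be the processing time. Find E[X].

131/18

E[X | machine 1] = (1+2+5+10)/4 = 9/2.
E[X | machine 2] = (10+11+13)/3 = 34/3.
E[X | machine 3] = (1+4+13)/3 = 6.
By the law of total expectation,
E[X] = (1/3)·(9/2) + (1/3)·(34/3) + (1/3)·(6) = 131/18.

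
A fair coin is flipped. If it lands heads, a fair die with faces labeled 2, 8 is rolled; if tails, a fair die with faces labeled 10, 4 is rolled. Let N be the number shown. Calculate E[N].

6

E[N | heads] = (2+8)/2 = 5.
E[N | tails] = (10+4)/2 = 7.
E[N] = (1/2)·(5) + (1/2)·(7) = 6.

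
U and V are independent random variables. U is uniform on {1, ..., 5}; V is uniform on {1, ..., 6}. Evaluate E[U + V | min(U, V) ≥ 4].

19/2

Outcomes with min(U, V) ≥ 4: (4,4), (4,5), (4,6), (5,4), (5,5), (5,6), each with probability 1/30.
E[U + V | min(U, V) ≥ 4] = (8 + 9 + 10 + 9 + 10 + 11) / 6 = 19/2.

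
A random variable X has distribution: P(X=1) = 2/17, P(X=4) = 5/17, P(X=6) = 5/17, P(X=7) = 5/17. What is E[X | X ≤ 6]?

13/3

P(X ≤ 6) = 12/17.
Σ over the event: 1·2/17 + 4·5/17 + 6·5/17 = 52/17.
E[X | X ≤ 6] = (52/17) / (12/17) = 13/3.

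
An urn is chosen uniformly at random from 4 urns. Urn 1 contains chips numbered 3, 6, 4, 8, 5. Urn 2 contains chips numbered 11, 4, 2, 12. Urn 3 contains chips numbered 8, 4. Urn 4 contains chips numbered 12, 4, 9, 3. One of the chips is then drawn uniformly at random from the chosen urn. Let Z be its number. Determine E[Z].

E[Z | urn 1] = (3+6+4+8+5)/5 = 26/5.
E[Z | urn 2] = (11+4+2+12)/4 = 29/4.
E[Z | urn 3] = (8+4)/2 = 6.
E[Z | urn 4] = (12+4+9+3)/4 = 7.
By the law of total expectation,
E[Z] = (1/4)·(26/5) + (1/4)·(29/4) + (1/4)·(6) + (1/4)·(7) = 509/80.

509/80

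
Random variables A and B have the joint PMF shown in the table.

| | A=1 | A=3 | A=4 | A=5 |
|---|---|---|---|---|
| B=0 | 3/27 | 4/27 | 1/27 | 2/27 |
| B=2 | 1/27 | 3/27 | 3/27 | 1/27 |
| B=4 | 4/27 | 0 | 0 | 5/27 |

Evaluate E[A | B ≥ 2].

P(B ≥ 2) = 17/27.
Σ A·P over the event = 1·(1/27) + 1·(4/27) + 3·(3/27) + 4·(3/27) + 5·(1/27) + 5·(5/27) = 56/27.
E[A | B ≥ 2] = (56/27) / (17/27) = 56/17.

56/17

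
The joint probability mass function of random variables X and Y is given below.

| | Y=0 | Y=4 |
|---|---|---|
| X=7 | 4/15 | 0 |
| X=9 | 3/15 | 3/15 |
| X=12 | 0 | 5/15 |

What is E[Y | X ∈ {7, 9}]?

6/5

P(X ∈ {7, 9}) = 2/3.
Σ Y·P over the event = 0·(4/15) + 0·(3/15) + 4·(3/15) = 4/5.
E[Y | X ∈ {7, 9}] = (4/5) / (2/3) = 6/5.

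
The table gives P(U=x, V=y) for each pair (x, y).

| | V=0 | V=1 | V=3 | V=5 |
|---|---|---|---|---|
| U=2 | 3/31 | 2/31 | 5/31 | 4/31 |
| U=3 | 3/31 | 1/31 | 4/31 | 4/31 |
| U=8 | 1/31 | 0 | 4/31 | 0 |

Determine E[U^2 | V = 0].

103/7

P(V = 0) = 7/31.
Σ U^2·P over the event = 4·(3/31) + 9·(3/31) + 64·(1/31) = 103/31.
E[U^2 | V = 0] = (103/31) / (7/31) = 103/7.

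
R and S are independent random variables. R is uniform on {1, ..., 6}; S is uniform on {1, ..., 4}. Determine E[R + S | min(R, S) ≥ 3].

8

Outcomes with min(R, S) ≥ 3: (3,3), (3,4), (4,3), (4,4), (5,3), (5,4), (6,3), (6,4), each with probability 1/24.
E[R + S | min(R, S) ≥ 3] = (6 + 7 + 7 + 8 + 8 + 9 + 9 + 10) / 8 = 8.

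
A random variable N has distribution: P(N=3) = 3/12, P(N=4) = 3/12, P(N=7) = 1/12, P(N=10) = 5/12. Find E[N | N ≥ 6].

19/2

P(N ≥ 6) = 1/2.
Σ over the event: 7·1/12 + 10·5/12 = 19/4.
E[N | N ≥ 6] = (19/4) / (1/2) = 19/2.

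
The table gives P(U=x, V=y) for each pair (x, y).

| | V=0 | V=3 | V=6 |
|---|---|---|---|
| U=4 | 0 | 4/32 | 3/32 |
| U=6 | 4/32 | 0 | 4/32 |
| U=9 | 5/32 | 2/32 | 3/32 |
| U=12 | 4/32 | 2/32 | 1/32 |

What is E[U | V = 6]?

75/11

P(V = 6) = 11/32.
Σ U·P over the event = 4·(3/32) + 6·(4/32) + 9·(3/32) + 12·(1/32) = 75/32.
E[U | V = 6] = (75/32) / (11/32) = 75/11.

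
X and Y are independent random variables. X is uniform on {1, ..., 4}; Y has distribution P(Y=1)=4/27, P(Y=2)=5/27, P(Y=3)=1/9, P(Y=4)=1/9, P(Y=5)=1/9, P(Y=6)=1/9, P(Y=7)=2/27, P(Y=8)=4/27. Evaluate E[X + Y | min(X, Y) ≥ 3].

P(min(X, Y) ≥ 3) = 1/3.
Summing (X+Y)·P(x,y) over outcomes with min(X, Y) ≥ 3 gives 163/54.
E[X + Y | min(X, Y) ≥ 3] = (163/54) / (1/3) = 163/18.

163/18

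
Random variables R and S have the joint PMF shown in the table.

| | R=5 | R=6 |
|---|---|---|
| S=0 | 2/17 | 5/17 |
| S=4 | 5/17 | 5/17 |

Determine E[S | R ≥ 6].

2

P(R ≥ 6) = 10/17.
Σ S·P over the event = 0·(5/17) + 4·(5/17) = 20/17.
E[S | R ≥ 6] = (20/17) / (10/17) = 2.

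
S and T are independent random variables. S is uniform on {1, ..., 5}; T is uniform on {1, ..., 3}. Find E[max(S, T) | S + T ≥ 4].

P(S + T ≥ 4) = 4/5.
Summing max(S,T)·P(x,y) over outcomes with S + T ≥ 4 gives 44/15.
E[max(S, T) | S + T ≥ 4] = (44/15) / (4/5) = 11/3.

11/3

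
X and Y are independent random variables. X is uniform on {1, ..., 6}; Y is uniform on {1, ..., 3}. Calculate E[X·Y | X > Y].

101/12

P(X > Y) = 2/3.
Summing XY·P(x,y) over outcomes with X > Y gives 101/18.
E[X·Y | X > Y] = (101/18) / (2/3) = 101/12.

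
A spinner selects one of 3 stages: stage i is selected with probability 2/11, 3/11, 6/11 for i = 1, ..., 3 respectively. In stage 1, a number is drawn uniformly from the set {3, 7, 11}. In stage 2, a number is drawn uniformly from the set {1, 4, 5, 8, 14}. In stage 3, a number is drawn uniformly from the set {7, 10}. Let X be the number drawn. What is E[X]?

E[X | stage 1] = (3+7+11)/3 = 7.
E[X | stage 2] = (1+4+5+8+14)/5 = 32/5.
E[X | stage 3] = (7+10)/2 = 17/2.
E[X] = (2/11)·(7) + (3/11)·(32/5) + (6/11)·(17/2) = 421/55.

421/55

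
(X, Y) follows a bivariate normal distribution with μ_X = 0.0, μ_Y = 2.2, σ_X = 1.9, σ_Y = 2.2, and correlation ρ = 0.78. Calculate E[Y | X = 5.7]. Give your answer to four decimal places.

The regression of Y on X has slope ρ·σ_Y/σ_X and passes through (μ_X, μ_Y).
E[Y | X=5.7] = 2.2 + (0.78)·(2.2/1.9)·(5.7 − (0.0)) = 2.2 + (0.90316)·(5.7) = 7.3480.

7.3480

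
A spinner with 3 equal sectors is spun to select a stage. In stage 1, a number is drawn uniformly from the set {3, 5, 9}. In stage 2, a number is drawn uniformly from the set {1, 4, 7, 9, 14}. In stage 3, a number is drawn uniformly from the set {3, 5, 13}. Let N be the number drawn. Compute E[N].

E[N | stage 1] = (3+5+9)/3 = 17/3.
E[N | stage 2] = (1+4+7+9+14)/5 = 7.
E[N | stage 3] = (3+5+13)/3 = 7.
E[N] = (1/3)·(17/3) + (1/3)·(7) + (1/3)·(7) = 59/9.

59/9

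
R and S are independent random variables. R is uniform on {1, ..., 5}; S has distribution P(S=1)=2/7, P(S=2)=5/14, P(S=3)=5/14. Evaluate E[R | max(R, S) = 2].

23/14

P(max(R, S) = 2) = 1/5.
Summing R·P(x,y) over outcomes with max(R, S) = 2 gives 23/70.
E[R | max(R, S) = 2] = (23/70) / (1/5) = 23/14.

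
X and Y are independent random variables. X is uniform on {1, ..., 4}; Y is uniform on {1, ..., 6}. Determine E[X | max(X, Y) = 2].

5/3

P(max(X, Y) = 2) = 1/8.
Summing X·P(x,y) over outcomes with max(X, Y) = 2 gives 5/24.
E[X | max(X, Y) = 2] = (5/24) / (1/8) = 5/3.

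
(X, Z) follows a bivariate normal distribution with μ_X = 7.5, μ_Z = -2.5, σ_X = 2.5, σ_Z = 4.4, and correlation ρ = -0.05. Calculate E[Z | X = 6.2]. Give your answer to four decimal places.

-2.3856

The regression of Z on X has slope ρ·σ_Z/σ_X and passes through (μ_X, μ_Z).
E[Z | X=6.2] = -2.5 + (-0.05)·(4.4/2.5)·(6.2 − (7.5)) = -2.5 + (-0.088)·(-1.3) = -2.3856.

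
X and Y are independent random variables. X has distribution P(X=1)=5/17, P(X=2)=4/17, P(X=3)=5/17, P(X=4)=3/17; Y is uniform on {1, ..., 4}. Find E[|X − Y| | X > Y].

P(X > Y) = 23/68.
Summing |X−Y|·P(x,y) over outcomes with X > Y gives 37/68.
E[|X − Y| | X > Y] = (37/68) / (23/68) = 37/23.

37/23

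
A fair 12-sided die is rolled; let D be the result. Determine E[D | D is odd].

Given D is odd, D is equally likely to be any of {1, 3, 5, 7, 9, 11}.
E[D | D is odd] = (1 + 3 + 5 + 7 + 9 + 11) / 6 = 6.

6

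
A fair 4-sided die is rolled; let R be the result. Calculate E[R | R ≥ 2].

3

Given R ≥ 2, R is equally likely to be any of {2, 3, 4}.
E[R | R ≥ 2] = (2 + 3 + 4) / 3 = 3.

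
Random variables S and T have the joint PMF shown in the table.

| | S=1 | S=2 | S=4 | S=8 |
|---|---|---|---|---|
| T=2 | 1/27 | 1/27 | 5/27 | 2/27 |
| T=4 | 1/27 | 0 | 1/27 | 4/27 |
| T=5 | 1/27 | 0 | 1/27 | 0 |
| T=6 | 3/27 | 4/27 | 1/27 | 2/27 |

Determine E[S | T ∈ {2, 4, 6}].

P(T ∈ {2, 4, 6}) = 25/27.
Summing S·P(S=x,T=y) over the conditioning event gives 107/27.
E[S | T ∈ {2, 4, 6}] = (107/27) / (25/27) = 107/25.

107/25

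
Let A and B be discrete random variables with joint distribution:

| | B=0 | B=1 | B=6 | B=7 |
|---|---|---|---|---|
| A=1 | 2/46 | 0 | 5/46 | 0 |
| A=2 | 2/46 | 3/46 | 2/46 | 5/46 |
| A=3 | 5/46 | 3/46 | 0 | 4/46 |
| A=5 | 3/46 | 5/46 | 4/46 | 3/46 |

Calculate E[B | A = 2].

25/6

P(A = 2) = 6/23.
Σ B·P over the event = 0·(2/46) + 1·(3/46) + 6·(2/46) + 7·(5/46) = 25/23.
E[B | A = 2] = (25/23) / (6/23) = 25/6.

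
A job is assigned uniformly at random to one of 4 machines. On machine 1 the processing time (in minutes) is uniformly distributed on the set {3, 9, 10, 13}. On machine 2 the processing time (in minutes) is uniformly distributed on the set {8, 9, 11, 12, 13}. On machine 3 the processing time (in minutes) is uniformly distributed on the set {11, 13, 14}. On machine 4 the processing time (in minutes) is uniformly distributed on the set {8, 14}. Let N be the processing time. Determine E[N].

2581/240

E[N | machine 1] = (3+9+10+13)/4 = 35/4.
E[N | machine 2] = (8+9+11+12+13)/5 = 53/5.
E[N | machine 3] = (11+13+14)/3 = 38/3.
E[N | machine 4] = (8+14)/2 = 11.
By the law of total expectation,
E[N] = (1/4)·(35/4) + (1/4)·(53/5) + (1/4)·(38/3) + (1/4)·(11) = 2581/240.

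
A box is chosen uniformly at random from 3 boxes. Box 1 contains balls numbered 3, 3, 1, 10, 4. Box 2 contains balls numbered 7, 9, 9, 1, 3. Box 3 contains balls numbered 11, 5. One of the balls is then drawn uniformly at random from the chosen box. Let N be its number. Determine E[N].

6

E[N | box 1] = (3+3+1+10+4)/5 = 21/5.
E[N | box 2] = (7+9+9+1+3)/5 = 29/5.
E[N | box 3] = (11+5)/2 = 8.
By the law of total expectation,
E[N] = (1/3)·(21/5) + (1/3)·(29/5) + (1/3)·(8) = 6.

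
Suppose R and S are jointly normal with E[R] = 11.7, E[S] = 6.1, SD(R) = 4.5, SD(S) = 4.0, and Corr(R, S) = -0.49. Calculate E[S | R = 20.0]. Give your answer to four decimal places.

For a bivariate normal, E[S | R=x] = μ_S + ρ·(σ_S/σ_R)·(x − μ_R).
E[S | R=20.0] = 6.1 + (-0.49)·(4.0/4.5)·(20.0 − (11.7)) = 6.1 + (-0.43556)·(8.3) = 2.4849.

2.4849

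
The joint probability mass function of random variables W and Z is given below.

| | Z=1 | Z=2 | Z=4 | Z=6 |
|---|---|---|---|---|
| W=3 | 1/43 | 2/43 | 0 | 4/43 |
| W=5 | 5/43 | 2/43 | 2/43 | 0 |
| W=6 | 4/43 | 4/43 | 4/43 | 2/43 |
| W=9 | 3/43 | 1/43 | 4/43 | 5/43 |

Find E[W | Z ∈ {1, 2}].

P(Z ∈ {1, 2}) = 22/43.
Σ W·P over the event = 3·(1/43) + 3·(2/43) + 5·(5/43) + 5·(2/43) + 6·(4/43) + 6·(4/43) + 9·(3/43) + 9·(1/43) = 128/43.
E[W | Z ∈ {1, 2}] = (128/43) / (22/43) = 64/11.

64/11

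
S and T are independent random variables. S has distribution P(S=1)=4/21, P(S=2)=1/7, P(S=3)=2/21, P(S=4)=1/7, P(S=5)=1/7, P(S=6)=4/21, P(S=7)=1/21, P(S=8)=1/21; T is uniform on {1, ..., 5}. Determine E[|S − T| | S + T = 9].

5/2

P(S + T = 9) = 4/35.
Summing |S−T|·P(x,y) over outcomes with S + T = 9 gives 2/7.
E[|S − T| | S + T = 9] = (2/7) / (4/35) = 5/2.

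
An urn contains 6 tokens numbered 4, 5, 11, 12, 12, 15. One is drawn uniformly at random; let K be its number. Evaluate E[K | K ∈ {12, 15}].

P(K ∈ {12, 15}) = 1/2.
Σ over the event: 12·1/3 + 15·1/6 = 13/2.
E[K | K ∈ {12, 15}] = (13/2) / (1/2) = 13.

13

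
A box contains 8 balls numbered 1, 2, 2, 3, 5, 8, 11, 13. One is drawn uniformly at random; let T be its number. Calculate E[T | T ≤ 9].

P(T ≤ 9) = 3/4.
Σ over the event: 1·1/8 + 2·1/4 + 3·1/8 + 5·1/8 + 8·1/8 = 21/8.
E[T | T ≤ 9] = (21/8) / (3/4) = 7/2.

7/2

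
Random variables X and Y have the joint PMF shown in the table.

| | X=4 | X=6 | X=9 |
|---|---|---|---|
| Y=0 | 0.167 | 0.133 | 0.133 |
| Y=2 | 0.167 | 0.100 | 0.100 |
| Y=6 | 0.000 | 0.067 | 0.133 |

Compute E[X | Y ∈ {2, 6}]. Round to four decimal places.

6.6437

P(Y ∈ {2, 6}) = 0.567.
Σ X·P over the event = 4·(0.167) + 6·(0.100) + 6·(0.067) + 9·(0.100) + 9·(0.133) = 3.767.
E[X | Y ∈ {2, 6}] = (3.767) / (0.567) = 6.6437.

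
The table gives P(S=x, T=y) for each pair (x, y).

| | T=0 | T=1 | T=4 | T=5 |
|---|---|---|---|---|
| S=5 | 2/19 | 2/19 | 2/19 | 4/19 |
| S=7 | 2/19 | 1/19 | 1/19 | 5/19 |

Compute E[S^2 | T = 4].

P(T = 4) = 3/19.
Summing S^2·P(S=x,T=y) over the conditioning event gives 99/19.
E[S^2 | T = 4] = (99/19) / (3/19) = 33.

33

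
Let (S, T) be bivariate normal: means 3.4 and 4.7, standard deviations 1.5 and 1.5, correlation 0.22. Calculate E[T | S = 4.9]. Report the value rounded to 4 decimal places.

E[T | S=x] = μ_T + ρ(σ_T/σ_S)(x − μ_S) for jointly normal variables.
E[T | S=4.9] = 4.7 + (0.22)·(1.5/1.5)·(4.9 − (3.4)) = 4.7 + (0.22)·(1.5) = 5.0300.

5.0300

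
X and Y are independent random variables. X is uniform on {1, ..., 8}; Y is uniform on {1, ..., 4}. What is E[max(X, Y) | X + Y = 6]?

4

Outcomes with X + Y = 6: (2,4), (3,3), (4,2), (5,1), each with probability 1/32.
E[max(X, Y) | X + Y = 6] = (4 + 3 + 4 + 5) / 4 = 4.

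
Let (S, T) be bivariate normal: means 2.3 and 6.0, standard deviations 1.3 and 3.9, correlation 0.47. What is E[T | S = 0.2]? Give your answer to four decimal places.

3.0390

E[T | S=x] = μ_T + ρ(σ_T/σ_S)(x − μ_S) for jointly normal variables.
E[T | S=0.2] = 6.0 + (0.47)·(3.9/1.3)·(0.2 − (2.3)) = 6.0 + (1.41)·(-2.1) = 3.0390.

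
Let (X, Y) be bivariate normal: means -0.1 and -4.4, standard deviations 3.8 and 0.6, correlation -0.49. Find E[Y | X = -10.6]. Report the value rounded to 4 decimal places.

-3.5876

For a bivariate normal, E[Y | X=x] = μ_Y + ρ·(σ_Y/σ_X)·(x − μ_X).
E[Y | X=-10.6] = -4.4 + (-0.49)·(0.6/3.8)·(-10.6 − (-0.1)) = -4.4 + (-0.077368)·(-10.5) = -3.5876.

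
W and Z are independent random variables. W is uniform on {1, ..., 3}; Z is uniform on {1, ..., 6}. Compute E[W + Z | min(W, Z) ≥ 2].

13/2

P(min(W, Z) ≥ 2) = 5/9.
Summing (W+Z)·P(x,y) over outcomes with min(W, Z) ≥ 2 gives 65/18.
E[W + Z | min(W, Z) ≥ 2] = (65/18) / (5/9) = 13/2.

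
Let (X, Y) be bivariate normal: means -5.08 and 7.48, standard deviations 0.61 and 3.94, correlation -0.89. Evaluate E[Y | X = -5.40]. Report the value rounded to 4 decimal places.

E[Y | X=x] = μ_Y + ρ(σ_Y/σ_X)(x − μ_X) for jointly normal variables.
E[Y | X=-5.40] = 7.48 + (-0.89)·(3.94/0.61)·(-5.40 − (-5.08)) = 7.48 + (-5.7485)·(-0.32) = 9.3195.

9.3195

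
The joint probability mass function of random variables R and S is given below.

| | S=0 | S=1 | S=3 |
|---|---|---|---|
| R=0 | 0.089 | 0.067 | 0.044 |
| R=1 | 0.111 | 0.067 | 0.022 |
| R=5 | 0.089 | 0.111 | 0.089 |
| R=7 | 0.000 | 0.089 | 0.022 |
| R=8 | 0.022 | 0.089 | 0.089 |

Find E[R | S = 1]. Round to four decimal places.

P(S = 1) = 0.423.
Σ R·P over the event = 0·(0.067) + 1·(0.067) + 5·(0.111) + 7·(0.089) + 8·(0.089) = 1.957.
E[R | S = 1] = (1.957) / (0.423) = 4.6265.

4.6265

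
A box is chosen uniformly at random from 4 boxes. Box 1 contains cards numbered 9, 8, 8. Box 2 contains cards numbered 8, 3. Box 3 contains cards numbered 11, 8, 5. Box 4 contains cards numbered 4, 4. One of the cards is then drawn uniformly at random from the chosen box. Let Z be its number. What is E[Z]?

E[Z | box 1] = (9+8+8)/3 = 25/3.
E[Z | box 2] = (8+3)/2 = 11/2.
E[Z | box 3] = (11+8+5)/3 = 8.
E[Z | box 4] = (4+4)/2 = 4.
E[Z] = (1/4)·(25/3) + (1/4)·(11/2) + (1/4)·(8) + (1/4)·(4) = 155/24.

155/24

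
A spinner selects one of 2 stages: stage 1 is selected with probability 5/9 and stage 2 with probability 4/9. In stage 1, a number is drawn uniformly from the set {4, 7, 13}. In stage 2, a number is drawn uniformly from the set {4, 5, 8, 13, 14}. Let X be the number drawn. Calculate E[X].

E[X | stage 1] = (4+7+13)/3 = 8.
E[X | stage 2] = (4+5+8+13+14)/5 = 44/5.
E[X] = (5/9)·(8) + (4/9)·(44/5) = 376/45.

376/45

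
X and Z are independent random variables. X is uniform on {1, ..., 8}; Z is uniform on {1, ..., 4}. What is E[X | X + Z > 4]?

P(X + Z > 4) = 13/16.
Summing X·P(x,y) over outcomes with X + Z > 4 gives 67/16.
E[X | X + Z > 4] = (67/16) / (13/16) = 67/13.

67/13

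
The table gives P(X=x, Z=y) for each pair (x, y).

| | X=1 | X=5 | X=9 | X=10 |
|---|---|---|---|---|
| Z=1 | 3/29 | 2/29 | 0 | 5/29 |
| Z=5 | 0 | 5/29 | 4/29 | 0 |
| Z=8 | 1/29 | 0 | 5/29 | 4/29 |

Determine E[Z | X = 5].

27/7

P(X = 5) = 7/29.
Summing Z·P(X=x,Z=y) over the conditioning event gives 27/29.
E[Z | X = 5] = (27/29) / (7/29) = 27/7.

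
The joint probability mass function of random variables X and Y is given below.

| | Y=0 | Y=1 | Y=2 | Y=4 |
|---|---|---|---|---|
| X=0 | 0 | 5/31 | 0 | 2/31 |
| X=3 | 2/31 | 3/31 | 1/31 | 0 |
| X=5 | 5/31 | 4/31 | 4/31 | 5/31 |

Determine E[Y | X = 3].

5/6

P(X = 3) = 6/31.
Summing Y·P(X=x,Y=y) over the conditioning event gives 5/31.
E[Y | X = 3] = (5/31) / (6/31) = 5/6.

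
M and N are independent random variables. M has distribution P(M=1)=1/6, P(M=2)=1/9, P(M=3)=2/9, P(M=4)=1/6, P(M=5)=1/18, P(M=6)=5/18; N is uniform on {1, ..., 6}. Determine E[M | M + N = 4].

P(M + N = 4) = 1/12.
Summing M·P(x,y) over outcomes with M + N = 4 gives 19/108.
E[M | M + N = 4] = (19/108) / (1/12) = 19/9.

19/9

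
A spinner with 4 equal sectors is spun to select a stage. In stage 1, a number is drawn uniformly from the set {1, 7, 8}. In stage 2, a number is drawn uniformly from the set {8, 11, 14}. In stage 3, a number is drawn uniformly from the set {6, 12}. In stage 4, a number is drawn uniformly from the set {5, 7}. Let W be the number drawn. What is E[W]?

47/6

E[W | stage 1] = (1+7+8)/3 = 16/3.
E[W | stage 2] = (8+11+14)/3 = 11.
E[W | stage 3] = (6+12)/2 = 9.
E[W | stage 4] = (5+7)/2 = 6.
E[W] = (1/4)·(16/3) + (1/4)·(11) + (1/4)·(9) + (1/4)·(6) = 47/6.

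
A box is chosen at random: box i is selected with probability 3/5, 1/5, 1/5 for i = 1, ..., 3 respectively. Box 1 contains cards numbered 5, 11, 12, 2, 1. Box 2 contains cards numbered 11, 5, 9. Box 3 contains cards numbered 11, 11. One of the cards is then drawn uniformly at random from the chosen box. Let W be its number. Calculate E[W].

E[W | box 1] = (5+11+12+2+1)/5 = 31/5.
E[W | box 2] = (11+5+9)/3 = 25/3.
E[W | box 3] = (11+11)/2 = 11.
E[W] = (3/5)·(31/5) + (1/5)·(25/3) + (1/5)·(11) = 569/75.

569/75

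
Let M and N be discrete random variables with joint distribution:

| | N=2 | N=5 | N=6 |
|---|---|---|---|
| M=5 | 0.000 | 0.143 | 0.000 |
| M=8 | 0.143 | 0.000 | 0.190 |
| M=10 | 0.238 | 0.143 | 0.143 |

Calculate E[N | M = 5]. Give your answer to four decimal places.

5.0000

P(M = 5) = 0.143.
Summing N·P(M=x,N=y) over the conditioning event gives 0.715.
E[N | M = 5] = (0.715) / (0.143) = 5.0000.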